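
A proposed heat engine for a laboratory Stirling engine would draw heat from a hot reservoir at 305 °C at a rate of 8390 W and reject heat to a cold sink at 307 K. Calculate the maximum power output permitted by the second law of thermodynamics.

T_H = 305 °C → 305 + 273.15 = 578.15 K.
No engine can exceed the Carnot limit: η_max = 1 − T_C/T_H = 1 − 307.00/578.15 = 0.4690.
W_max = η_max · Q_H = 0.4690 × 8390 = 3930 W.

Ẇ_max ≈ 3930 W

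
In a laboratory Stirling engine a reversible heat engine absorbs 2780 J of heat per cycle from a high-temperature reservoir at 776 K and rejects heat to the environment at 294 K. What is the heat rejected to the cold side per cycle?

Q_C ≈ 1050 J

The Carnot efficiency is η = 1 − T_C/T_H = 1 − 294.00/776.00 = 0.6211.
For a reversible cycle Q_C/Q_H = T_C/T_H, so Q_C = 2780 × 294.00/776.00 = 1050 J.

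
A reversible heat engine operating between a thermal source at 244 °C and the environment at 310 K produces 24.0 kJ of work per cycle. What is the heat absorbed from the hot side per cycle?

T_H = 244 °C → 244 + 273.15 = 517.15 K.
For a reversible engine, η = 1 − T_C/T_H = 1 − 310.00/517.15 = 0.4006.
Q_H = W/η = 24.0/0.4006 = 59.9 kJ.

Q_H ≈ 59.9 kJ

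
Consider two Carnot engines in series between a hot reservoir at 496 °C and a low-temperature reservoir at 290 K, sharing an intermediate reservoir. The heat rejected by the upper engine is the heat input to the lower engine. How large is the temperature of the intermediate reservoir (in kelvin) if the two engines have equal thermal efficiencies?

T_H = 496 °C → 496 + 273.15 = 769.15 K.
Equal efficiencies require 1 − T_m/T_H = 1 − T_C/T_m, i.e. T_m/T_H = T_C/T_m, so T_m = √(T_H·T_C) = √(769.15 × 290.00) = 472.3 K.

T_m ≈ 472.3 K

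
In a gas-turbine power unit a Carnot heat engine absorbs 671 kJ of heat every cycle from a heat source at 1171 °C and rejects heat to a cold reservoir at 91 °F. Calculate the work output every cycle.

W ≈ 529 kJ

T_H = 1171 °C → 1171 + 273.15 = 1444.15 K.
T_C = 91 °F → (91 − 32) × 5/9 = 32.78 °C = 305.93 K.
Since the cycle is reversible, η = 1 − T_C/T_H = 1 − 305.93/1444.15 = 0.7882.
W = η·Q_H = 0.7882 × 671 = 529 kJ.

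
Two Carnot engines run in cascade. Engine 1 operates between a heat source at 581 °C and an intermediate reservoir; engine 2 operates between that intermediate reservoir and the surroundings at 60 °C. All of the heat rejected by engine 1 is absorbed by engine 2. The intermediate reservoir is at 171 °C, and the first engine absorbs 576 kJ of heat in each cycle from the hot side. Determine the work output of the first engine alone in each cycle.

W₁ ≈ 276 kJ

T_H = 581 °C → 581 + 273.15 = 854.15 K.
T_C = 60 °C → 60 + 273.15 = 333.15 K.
T_m = 171 °C → 171 + 273.15 = 444.15 K.
First-stage efficiency η₁ = 1 − T_m/T_H = 1 − 444.15/854.15 = 0.4800.
W₁ = η₁·Q_H = 0.4800 × 576 = 276 kJ.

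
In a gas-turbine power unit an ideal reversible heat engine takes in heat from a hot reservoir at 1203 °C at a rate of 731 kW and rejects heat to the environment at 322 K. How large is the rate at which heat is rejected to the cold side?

Q̇_C ≈ 159 kW

T_H = 1203 °C → 1203 + 273.15 = 1476.15 K.
Since the cycle is reversible, η = 1 − T_C/T_H = 1 − 322.00/1476.15 = 0.7819.
For a reversible cycle Q_C/Q_H = T_C/T_H, so Q_C = 731 × 322.00/1476.15 = 159 kW.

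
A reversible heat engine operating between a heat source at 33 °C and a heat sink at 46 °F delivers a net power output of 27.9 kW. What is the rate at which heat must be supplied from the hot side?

Q̇_H ≈ 339 kW

T_H = 33 °C → 33 + 273.15 = 306.15 K.
T_C = 46 °F → (46 − 32) × 5/9 = 7.78 °C = 280.93 K.
Since the cycle is reversible, η = 1 − T_C/T_H = 1 − 280.93/306.15 = 0.0824.
Q_H = W/η = 27.9/0.0824 = 339 kW.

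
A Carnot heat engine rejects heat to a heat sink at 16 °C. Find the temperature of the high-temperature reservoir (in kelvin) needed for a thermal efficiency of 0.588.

T_H ≈ 702 K

T_C = 16 °C → 16 + 273.15 = 289.15 K.
From η = 1 − T_C/T_H, solving for T_H gives T_H = T_C/(1 − η) = 289.15/(1 − 0.588) = 702 K.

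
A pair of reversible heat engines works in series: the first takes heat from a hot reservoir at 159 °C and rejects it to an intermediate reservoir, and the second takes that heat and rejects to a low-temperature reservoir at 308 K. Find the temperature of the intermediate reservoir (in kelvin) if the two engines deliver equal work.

T_H = 159 °C → 159 + 273.15 = 432.15 K.
For reversible stages Q_m = Q_H·(T_m/T_H). Setting W₁ = Q_H(1 − T_m/T_H) equal to W₂ = Q_m(1 − T_C/T_m) = Q_H·(T_m − T_C)/T_H gives T_H − T_m = T_m − T_C, so T_m = (T_H + T_C)/2 = (432.15 + 308.00)/2 = 370 K.

T_m ≈ 370 K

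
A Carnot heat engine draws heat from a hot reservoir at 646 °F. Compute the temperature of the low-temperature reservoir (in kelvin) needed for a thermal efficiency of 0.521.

T_H = 646 °F → (646 − 32) × 5/9 = 341.11 °C = 614.26 K.
From η = 1 − T_C/T_H, T_C = T_H·(1 − η) = 614.26 × (1 − 0.521) = 294 K.

T_C ≈ 294 K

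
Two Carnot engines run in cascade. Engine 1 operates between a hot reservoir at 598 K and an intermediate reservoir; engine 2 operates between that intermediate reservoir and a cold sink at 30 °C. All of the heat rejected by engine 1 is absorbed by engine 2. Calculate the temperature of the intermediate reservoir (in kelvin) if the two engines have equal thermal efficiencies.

T_C = 30 °C → 30 + 273.15 = 303.15 K.
Equal efficiencies require 1 − T_m/T_H = 1 − T_C/T_m, i.e. T_m/T_H = T_C/T_m, so T_m = √(T_H·T_C) = √(598.00 × 303.15) = 426 K.

T_m ≈ 426 K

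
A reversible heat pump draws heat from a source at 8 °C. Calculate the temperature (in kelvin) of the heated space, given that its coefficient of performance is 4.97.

T_C = 8 °C → 8 + 273.15 = 281.15 K.
COP_HP = T_H/(T_H − T_C) ⇒ T_H = T_C·COP_HP/(COP_HP − 1) = 281.15 × 4.97/(4.97 − 1) = 352 K.

T_H ≈ 352 K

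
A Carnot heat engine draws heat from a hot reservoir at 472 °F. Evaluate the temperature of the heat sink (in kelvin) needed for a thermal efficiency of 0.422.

T_H = 472 °F → (472 − 32) × 5/9 = 244.44 °C = 517.59 K.
From η = 1 − T_C/T_H, T_C = T_H·(1 − η) = 517.59 × (1 − 0.422) = 299.2 K.

T_C ≈ 299.2 K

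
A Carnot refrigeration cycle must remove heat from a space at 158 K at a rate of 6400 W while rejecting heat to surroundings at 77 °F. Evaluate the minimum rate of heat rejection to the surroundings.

T_H = 77 °F → (77 − 32) × 5/9 = 25.00 °C = 298.15 K.
For a reversible cycle Q_H/Q_C = T_H/T_C, so Q_H = Q_C·T_H/T_C = 6400 × 298.15/158.00 = 12100 W.

Q̇_H ≈ 12100 W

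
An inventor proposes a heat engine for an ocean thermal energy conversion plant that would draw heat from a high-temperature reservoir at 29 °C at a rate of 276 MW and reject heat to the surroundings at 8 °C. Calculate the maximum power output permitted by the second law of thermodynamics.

T_H = 29 °C → 29 + 273.15 = 302.15 K.
T_C = 8 °C → 8 + 273.15 = 281.15 K.
By the Carnot theorem, η_max = 1 − T_C/T_H = 1 − 281.15/302.15 = 0.0695.
W_max = η_max · Q_H = 0.0695 × 276 = 19.2 MW.

Ẇ_max ≈ 19.2 MW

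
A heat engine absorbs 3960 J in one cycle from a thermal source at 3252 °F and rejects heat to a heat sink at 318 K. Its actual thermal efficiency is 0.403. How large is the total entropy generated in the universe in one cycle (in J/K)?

ΔS_univ ≈ 5.51 J/K

T_H = 3252 °F → (3252 − 32) × 5/9 = 1788.89 °C = 2062.04 K.
W = η·Q_H = 0.403 × 3960 = 1596 J, so Q_C = Q_H − W = 2364 J.
Entropy balance on the reservoirs: −Q_H/T_H = -1.920 J/K, +Q_C/T_C = 7.434 J/K.
ΔS_univ = −Q_H/T_H + Q_C/T_C = 5.51 J/K (> 0, since η = 0.403 < η_Carnot = 0.846).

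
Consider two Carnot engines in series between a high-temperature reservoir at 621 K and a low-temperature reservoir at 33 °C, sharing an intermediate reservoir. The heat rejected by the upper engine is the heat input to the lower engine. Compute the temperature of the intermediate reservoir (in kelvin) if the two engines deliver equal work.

T_m ≈ 463.6 K

T_C = 33 °C → 33 + 273.15 = 306.15 K.
For reversible stages Q_m = Q_H·(T_m/T_H). Setting W₁ = Q_H(1 − T_m/T_H) equal to W₂ = Q_m(1 − T_C/T_m) = Q_H·(T_m − T_C)/T_H gives T_H − T_m = T_m − T_C, so T_m = (T_H + T_C)/2 = (621.00 + 306.15)/2 = 463.6 K.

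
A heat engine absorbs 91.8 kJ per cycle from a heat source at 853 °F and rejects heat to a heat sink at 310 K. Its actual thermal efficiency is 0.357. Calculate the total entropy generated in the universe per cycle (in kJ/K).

ΔS_univ ≈ 0.0645 kJ/K

T_H = 853 °F → (853 − 32) × 5/9 = 456.11 °C = 729.26 K.
W = η·Q_H = 0.357 × 91.8 = 32.77 kJ, so Q_C = Q_H − W = 59.03 kJ.
Entropy balance on the reservoirs: −Q_H/T_H = -0.1259 kJ/K, +Q_C/T_C = 0.1904 kJ/K.
ΔS_univ = −Q_H/T_H + Q_C/T_C = 0.0645 kJ/K (> 0, since η = 0.357 < η_Carnot = 0.575).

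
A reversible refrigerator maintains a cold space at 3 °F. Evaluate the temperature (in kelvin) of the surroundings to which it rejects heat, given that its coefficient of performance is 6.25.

T_H ≈ 298 K

T_C = 3 °F → (3 − 32) × 5/9 = -16.11 °C = 257.04 K.
COP_R = T_C/(T_H − T_C) ⇒ T_H = T_C·(1 + 1/COP_R) = 257.04 × (1 + 1/6.25) = 298 K.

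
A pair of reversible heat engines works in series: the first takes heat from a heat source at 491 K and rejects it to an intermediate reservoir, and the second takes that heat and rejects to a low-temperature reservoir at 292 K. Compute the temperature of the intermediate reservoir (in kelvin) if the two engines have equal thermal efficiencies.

Equal efficiencies require 1 − T_m/T_H = 1 − T_C/T_m, i.e. T_m/T_H = T_C/T_m, so T_m = √(T_H·T_C) = √(491.00 × 292.00) = 379 K.

T_m ≈ 379 K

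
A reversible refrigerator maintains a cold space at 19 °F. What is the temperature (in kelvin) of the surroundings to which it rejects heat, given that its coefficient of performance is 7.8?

T_H ≈ 300 K

T_C = 19 °F → (19 − 32) × 5/9 = -7.22 °C = 265.93 K.
COP_R = T_C/(T_H − T_C) ⇒ T_H = T_C·(1 + 1/COP_R) = 265.93 × (1 + 1/7.8) = 300 K.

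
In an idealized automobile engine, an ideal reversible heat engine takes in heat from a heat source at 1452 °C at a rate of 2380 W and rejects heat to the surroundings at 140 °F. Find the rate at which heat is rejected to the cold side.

Q̇_C ≈ 460 W

T_H = 1452 °C → 1452 + 273.15 = 1725.15 K.
T_C = 140 °F → (140 − 32) × 5/9 = 60.00 °C = 333.15 K.
η_rev = 1 − T_C/T_H = 1 − 333.15/1725.15 = 0.8069.
For a reversible cycle Q_C/Q_H = T_C/T_H, so Q_C = 2380 × 333.15/1725.15 = 460 W.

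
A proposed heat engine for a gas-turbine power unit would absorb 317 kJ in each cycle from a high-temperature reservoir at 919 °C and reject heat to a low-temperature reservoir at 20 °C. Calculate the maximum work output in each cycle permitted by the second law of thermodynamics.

W_max ≈ 239 kJ

T_H = 919 °C → 919 + 273.15 = 1192.15 K.
T_C = 20 °C → 20 + 273.15 = 293.15 K.
By the Carnot theorem, η_max = 1 − T_C/T_H = 1 − 293.15/1192.15 = 0.7541.
W_max = η_max · Q_H = 0.7541 × 317 = 239 kJ.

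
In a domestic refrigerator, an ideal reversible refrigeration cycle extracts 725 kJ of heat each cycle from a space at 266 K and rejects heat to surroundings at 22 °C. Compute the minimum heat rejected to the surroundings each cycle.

T_H = 22 °C → 22 + 273.15 = 295.15 K.
For a reversible cycle Q_H/Q_C = T_H/T_C, so Q_H = Q_C·T_H/T_C = 725 × 295.15/266.00 = 804 kJ.

Q_H ≈ 804 kJ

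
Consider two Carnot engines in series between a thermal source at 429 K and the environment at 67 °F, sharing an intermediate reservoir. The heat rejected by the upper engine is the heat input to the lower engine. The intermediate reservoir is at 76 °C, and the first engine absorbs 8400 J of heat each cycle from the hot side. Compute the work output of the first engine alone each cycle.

W₁ ≈ 1560 J

T_C = 67 °F → (67 − 32) × 5/9 = 19.44 °C = 292.59 K.
T_m = 76 °C → 76 + 273.15 = 349.15 K.
First-stage efficiency η₁ = 1 − T_m/T_H = 1 − 349.15/429.00 = 0.1861.
W₁ = η₁·Q_H = 0.1861 × 8400 = 1560 J.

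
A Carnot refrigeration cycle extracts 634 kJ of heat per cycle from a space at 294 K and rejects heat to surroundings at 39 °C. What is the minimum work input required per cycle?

W_in ≈ 39.14 kJ

T_H = 39 °C → 39 + 273.15 = 312.15 K.
COP_R = T_C/(T_H − T_C) = 294.00/18.15 = 16.1983.
W = Q_C/COP_R = 634/16.1983 = 39.14 kJ.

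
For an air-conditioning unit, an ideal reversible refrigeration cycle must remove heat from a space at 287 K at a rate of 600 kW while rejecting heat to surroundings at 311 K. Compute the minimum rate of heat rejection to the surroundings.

Q̇_H ≈ 650 kW

For a reversible cycle Q_H/Q_C = T_H/T_C, so Q_H = Q_C·T_H/T_C = 600 × 311.00/287.00 = 650 kW.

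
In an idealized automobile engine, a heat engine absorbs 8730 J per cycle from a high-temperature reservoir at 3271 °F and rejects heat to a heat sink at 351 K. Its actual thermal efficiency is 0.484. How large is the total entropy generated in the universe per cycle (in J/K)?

T_H = 3271 °F → (3271 − 32) × 5/9 = 1799.44 °C = 2072.59 K.
W = η·Q_H = 0.484 × 8730 = 4225 J, so Q_C = Q_H − W = 4505 J.
Entropy balance on the reservoirs: −Q_H/T_H = -4.212 J/K, +Q_C/T_C = 12.83 J/K.
ΔS_univ = −Q_H/T_H + Q_C/T_C = 8.62 J/K (> 0, since η = 0.484 < η_Carnot = 0.831).

ΔS_univ ≈ 8.62 J/K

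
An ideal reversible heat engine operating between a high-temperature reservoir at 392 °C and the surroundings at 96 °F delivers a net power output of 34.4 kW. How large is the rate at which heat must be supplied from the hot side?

T_H = 392 °C → 392 + 273.15 = 665.15 K.
T_C = 96 °F → (96 − 32) × 5/9 = 35.56 °C = 308.71 K.
Carnot efficiency: η = 1 − T_C/T_H = 1 − 308.71/665.15 = 0.5359.
Q_H = W/η = 34.4/0.5359 = 64.2 kW.

Q̇_H ≈ 64.2 kW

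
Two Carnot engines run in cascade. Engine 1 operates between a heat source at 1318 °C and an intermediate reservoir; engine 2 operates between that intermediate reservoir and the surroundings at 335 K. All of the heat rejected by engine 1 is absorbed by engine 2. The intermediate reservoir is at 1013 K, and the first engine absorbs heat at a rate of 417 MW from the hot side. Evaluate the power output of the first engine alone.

Ẇ₁ ≈ 151.5 MW

T_H = 1318 °C → 1318 + 273.15 = 1591.15 K.
First-stage efficiency η₁ = 1 − T_m/T_H = 1 − 1013.00/1591.15 = 0.3634.
W₁ = η₁·Q_H = 0.3634 × 417 = 151.5 MW.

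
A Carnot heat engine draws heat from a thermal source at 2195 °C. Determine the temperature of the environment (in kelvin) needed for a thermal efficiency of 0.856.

T_H = 2195 °C → 2195 + 273.15 = 2468.15 K.
From η = 1 − T_C/T_H, T_C = T_H·(1 − η) = 2468.15 × (1 − 0.856) = 355 K.

T_C ≈ 355 K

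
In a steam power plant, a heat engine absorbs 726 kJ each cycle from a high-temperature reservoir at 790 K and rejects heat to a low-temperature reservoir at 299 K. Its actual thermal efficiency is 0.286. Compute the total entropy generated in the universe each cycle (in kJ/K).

W = η·Q_H = 0.286 × 726 = 207.6 kJ, so Q_C = Q_H − W = 518.4 kJ.
Reservoir entropy changes: ΔS_H = −Q_H/T_H = −726/790.00 = -0.9190 kJ/K and ΔS_C = +Q_C/T_C = 518.4/299.00 = 1.734 kJ/K.
ΔS_univ = −Q_H/T_H + Q_C/T_C = 0.815 kJ/K (> 0, since η = 0.286 < η_Carnot = 0.622).

ΔS_univ ≈ 0.815 kJ/K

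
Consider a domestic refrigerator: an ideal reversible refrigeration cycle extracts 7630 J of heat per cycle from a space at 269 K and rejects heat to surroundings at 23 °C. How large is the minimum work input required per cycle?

T_H = 23 °C → 23 + 273.15 = 296.15 K.
COP_R = T_C/(T_H − T_C) = 269.00/27.15 = 9.9079.
W = Q_C/COP_R = 7630/9.9079 = 770.1 J.

W_in ≈ 770.1 J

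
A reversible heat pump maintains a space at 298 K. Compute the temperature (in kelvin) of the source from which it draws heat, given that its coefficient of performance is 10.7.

COP_HP = T_H/(T_H − T_C) ⇒ T_C = T_H·(COP_HP − 1)/COP_HP = 298.00 × (10.7 − 1)/10.7 = 270 K.

T_C ≈ 270 K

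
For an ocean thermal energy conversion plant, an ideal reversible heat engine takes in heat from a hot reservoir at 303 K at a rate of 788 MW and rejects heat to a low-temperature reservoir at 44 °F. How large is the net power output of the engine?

T_C = 44 °F → (44 − 32) × 5/9 = 6.67 °C = 279.82 K.
Carnot efficiency: η = 1 − T_C/T_H = 1 − 279.82/303.00 = 0.0765.
W = η·Q_H = 0.0765 × 788 = 60.3 MW.

Ẇ ≈ 60.3 MW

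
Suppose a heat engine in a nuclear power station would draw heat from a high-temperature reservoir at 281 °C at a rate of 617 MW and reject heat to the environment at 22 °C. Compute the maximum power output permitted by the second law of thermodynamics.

T_H = 281 °C → 281 + 273.15 = 554.15 K.
T_C = 22 °C → 22 + 273.15 = 295.15 K.
No engine can exceed the Carnot limit: η_max = 1 − T_C/T_H = 1 − 295.15/554.15 = 0.4674.
W_max = η_max · Q_H = 0.4674 × 617 = 288 MW.

Ẇ_max ≈ 288 MW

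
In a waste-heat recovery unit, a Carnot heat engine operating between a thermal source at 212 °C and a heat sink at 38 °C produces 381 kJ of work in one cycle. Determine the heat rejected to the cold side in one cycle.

T_H = 212 °C → 212 + 273.15 = 485.15 K.
T_C = 38 °C → 38 + 273.15 = 311.15 K.
The Carnot efficiency is η = 1 − T_C/T_H = 1 − 311.15/485.15 = 0.3587.
Since Q_C/Q_H = T_C/T_H and Q_H = W/η, Q_C = W·T_C/(T_H − T_C) = 381 × 311.15/174.00 = 681 kJ.

Q_C ≈ 681 kJ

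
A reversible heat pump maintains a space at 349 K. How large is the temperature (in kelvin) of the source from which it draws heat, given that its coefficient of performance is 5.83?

COP_HP = T_H/(T_H − T_C) ⇒ T_C = T_H·(COP_HP − 1)/COP_HP = 349.00 × (5.83 − 1)/5.83 = 289.1 K.

T_C ≈ 289.1 K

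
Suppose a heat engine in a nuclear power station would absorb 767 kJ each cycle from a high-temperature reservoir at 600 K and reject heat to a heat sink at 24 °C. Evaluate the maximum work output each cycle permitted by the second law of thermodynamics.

T_C = 24 °C → 24 + 273.15 = 297.15 K.
No engine can exceed the Carnot limit: η_max = 1 − T_C/T_H = 1 − 297.15/600.00 = 0.5048.
W_max = η_max · Q_H = 0.5048 × 767 = 387 kJ.

W_max ≈ 387 kJ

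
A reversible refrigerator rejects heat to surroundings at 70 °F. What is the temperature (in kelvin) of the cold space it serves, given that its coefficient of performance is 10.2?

T_H = 70 °F → (70 − 32) × 5/9 = 21.11 °C = 294.26 K.
COP_R = T_C/(T_H − T_C) ⇒ T_C = T_H·COP_R/(1 + COP_R) = 294.26 × 10.2/(1 + 10.2) = 268 K.

T_C ≈ 268 K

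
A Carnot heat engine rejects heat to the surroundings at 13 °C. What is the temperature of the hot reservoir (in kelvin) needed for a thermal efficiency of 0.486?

T_H ≈ 556.7 K

T_C = 13 °C → 13 + 273.15 = 286.15 K.
From η = 1 − T_C/T_H, solving for T_H gives T_H = T_C/(1 − η) = 286.15/(1 − 0.486) = 556.7 K.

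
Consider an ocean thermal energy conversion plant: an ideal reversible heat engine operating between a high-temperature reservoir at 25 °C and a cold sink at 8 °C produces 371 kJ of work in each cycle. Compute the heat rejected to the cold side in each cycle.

Q_C ≈ 6140 kJ

T_H = 25 °C → 25 + 273.15 = 298.15 K.
T_C = 8 °C → 8 + 273.15 = 281.15 K.
The Carnot efficiency is η = 1 − T_C/T_H = 1 − 281.15/298.15 = 0.0570.
Since Q_C/Q_H = T_C/T_H and Q_H = W/η, Q_C = W·T_C/(T_H − T_C) = 371 × 281.15/17.00 = 6140 kJ.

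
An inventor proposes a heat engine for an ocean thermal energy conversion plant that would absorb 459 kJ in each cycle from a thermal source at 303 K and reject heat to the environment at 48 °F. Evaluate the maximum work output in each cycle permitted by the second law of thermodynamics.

W_max ≈ 31.75 kJ

T_C = 48 °F → (48 − 32) × 5/9 = 8.89 °C = 282.04 K.
The upper bound on efficiency is η_max = 1 − T_C/T_H = 1 − 282.04/303.00 = 0.0692.
W_max = η_max · Q_H = 0.0692 × 459 = 31.75 kJ.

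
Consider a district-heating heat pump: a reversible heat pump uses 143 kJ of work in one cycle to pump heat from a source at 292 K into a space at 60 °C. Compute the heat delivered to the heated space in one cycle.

T_H = 60 °C → 60 + 273.15 = 333.15 K.
For a reversible heat pump, COP_HP = T_H/(T_H − T_C) = 333.15/41.15 = 8.0960.
Q_H = COP_HP · W = 8.0960 × 143 = 1160 kJ.

Q_H ≈ 1160 kJ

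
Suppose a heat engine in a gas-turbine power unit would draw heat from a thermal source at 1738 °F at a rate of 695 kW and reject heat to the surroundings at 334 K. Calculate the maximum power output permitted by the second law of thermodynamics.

T_H = 1738 °F → (1738 − 32) × 5/9 = 947.78 °C = 1220.93 K.
By the Carnot theorem, η_max = 1 − T_C/T_H = 1 − 334.00/1220.93 = 0.7264.
W_max = η_max · Q_H = 0.7264 × 695 = 505 kW.

Ẇ_max ≈ 505 kW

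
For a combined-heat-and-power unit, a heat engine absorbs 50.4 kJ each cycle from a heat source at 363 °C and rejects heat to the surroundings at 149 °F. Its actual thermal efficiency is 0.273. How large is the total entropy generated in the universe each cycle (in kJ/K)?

ΔS_univ ≈ 0.0291 kJ/K

T_H = 363 °C → 363 + 273.15 = 636.15 K.
T_C = 149 °F → (149 − 32) × 5/9 = 65.00 °C = 338.15 K.
W = η·Q_H = 0.273 × 50.4 = 13.76 kJ, so Q_C = Q_H − W = 36.64 kJ.
Entropy balance on the reservoirs: −Q_H/T_H = -0.07923 kJ/K, +Q_C/T_C = 0.1084 kJ/K.
ΔS_univ = −Q_H/T_H + Q_C/T_C = 0.0291 kJ/K (> 0, since η = 0.273 < η_Carnot = 0.468).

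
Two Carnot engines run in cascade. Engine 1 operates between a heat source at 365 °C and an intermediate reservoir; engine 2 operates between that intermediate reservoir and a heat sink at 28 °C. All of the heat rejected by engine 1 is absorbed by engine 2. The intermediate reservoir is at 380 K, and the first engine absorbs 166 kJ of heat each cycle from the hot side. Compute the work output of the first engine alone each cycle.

T_H = 365 °C → 365 + 273.15 = 638.15 K.
T_C = 28 °C → 28 + 273.15 = 301.15 K.
First-stage efficiency η₁ = 1 − T_m/T_H = 1 − 380.00/638.15 = 0.4045.
W₁ = η₁·Q_H = 0.4045 × 166 = 67.2 kJ.

W₁ ≈ 67.2 kJ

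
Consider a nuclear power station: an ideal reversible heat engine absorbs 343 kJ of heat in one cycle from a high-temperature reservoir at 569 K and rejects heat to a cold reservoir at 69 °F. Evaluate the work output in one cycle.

W ≈ 166 kJ

T_C = 69 °F → (69 − 32) × 5/9 = 20.56 °C = 293.71 K.
Since the cycle is reversible, η = 1 − T_C/T_H = 1 − 293.71/569.00 = 0.4838.
W = η·Q_H = 0.4838 × 343 = 166 kJ.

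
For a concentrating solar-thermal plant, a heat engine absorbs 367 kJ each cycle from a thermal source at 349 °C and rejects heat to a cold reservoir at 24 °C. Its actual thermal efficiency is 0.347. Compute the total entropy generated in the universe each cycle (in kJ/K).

ΔS_univ ≈ 0.217 kJ/K

T_H = 349 °C → 349 + 273.15 = 622.15 K.
T_C = 24 °C → 24 + 273.15 = 297.15 K.
W = η·Q_H = 0.347 × 367 = 127.3 kJ, so Q_C = Q_H − W = 239.7 kJ.
The hot reservoir loses entropy Q_H/T_H = 367/622.15 = 0.5899 kJ/K; the cold reservoir gains Q_C/T_C = 239.7/297.15 = 0.8065 kJ/K.
ΔS_univ = −Q_H/T_H + Q_C/T_C = 0.217 kJ/K (> 0, since η = 0.347 < η_Carnot = 0.522).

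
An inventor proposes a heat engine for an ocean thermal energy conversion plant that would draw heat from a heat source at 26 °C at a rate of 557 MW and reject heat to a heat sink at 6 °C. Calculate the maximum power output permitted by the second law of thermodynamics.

T_H = 26 °C → 26 + 273.15 = 299.15 K.
T_C = 6 °C → 6 + 273.15 = 279.15 K.
No engine can exceed the Carnot limit: η_max = 1 − T_C/T_H = 1 − 279.15/299.15 = 0.0669.
W_max = η_max · Q_H = 0.0669 × 557 = 37.2 MW.

Ẇ_max ≈ 37.2 MW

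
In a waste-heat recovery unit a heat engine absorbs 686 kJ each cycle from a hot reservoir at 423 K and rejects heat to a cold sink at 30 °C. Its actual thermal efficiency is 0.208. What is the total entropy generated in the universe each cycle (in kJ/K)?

ΔS_univ ≈ 0.170 kJ/K

T_C = 30 °C → 30 + 273.15 = 303.15 K.
W = η·Q_H = 0.208 × 686 = 142.7 kJ, so Q_C = Q_H − W = 543.3 kJ.
Entropy balance on the reservoirs: −Q_H/T_H = -1.622 kJ/K, +Q_C/T_C = 1.792 kJ/K.
ΔS_univ = −Q_H/T_H + Q_C/T_C = 0.170 kJ/K (> 0, since η = 0.208 < η_Carnot = 0.283).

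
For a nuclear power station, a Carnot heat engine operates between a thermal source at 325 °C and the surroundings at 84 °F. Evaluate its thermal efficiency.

T_H = 325 °C → 325 + 273.15 = 598.15 K.
T_C = 84 °F → (84 − 32) × 5/9 = 28.89 °C = 302.04 K.
The Carnot efficiency is η = 1 − T_C/T_H = 1 − 302.04/598.15 = 0.495.

η ≈ 0.495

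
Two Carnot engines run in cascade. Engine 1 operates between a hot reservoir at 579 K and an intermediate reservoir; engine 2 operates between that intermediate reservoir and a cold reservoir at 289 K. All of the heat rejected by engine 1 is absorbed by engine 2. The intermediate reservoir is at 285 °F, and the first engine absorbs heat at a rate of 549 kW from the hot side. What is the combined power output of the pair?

Two reversible stages in series are equivalent to a single Carnot engine between T_H and T_C, so η_total = 1 − T_C/T_H = 1 − 289.00/579.00 = 0.5009.
W_total = η_total · Q_H = 0.5009 × 549 = 275.0 kW.

Ẇ_total ≈ 275.0 kW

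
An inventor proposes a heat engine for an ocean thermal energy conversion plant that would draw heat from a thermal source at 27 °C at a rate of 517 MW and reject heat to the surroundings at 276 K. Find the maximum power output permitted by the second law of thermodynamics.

T_H = 27 °C → 27 + 273.15 = 300.15 K.
By the Carnot theorem, η_max = 1 − T_C/T_H = 1 − 276.00/300.15 = 0.0805.
W_max = η_max · Q_H = 0.0805 × 517 = 41.60 MW.

Ẇ_max ≈ 41.60 MW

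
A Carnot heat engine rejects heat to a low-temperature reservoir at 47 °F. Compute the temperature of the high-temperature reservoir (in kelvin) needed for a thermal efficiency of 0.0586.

T_C = 47 °F → (47 − 32) × 5/9 = 8.33 °C = 281.48 K.
From η = 1 − T_C/T_H, solving for T_H gives T_H = T_C/(1 − η) = 281.48/(1 − 0.0586) = 299.0 K.

T_H ≈ 299.0 K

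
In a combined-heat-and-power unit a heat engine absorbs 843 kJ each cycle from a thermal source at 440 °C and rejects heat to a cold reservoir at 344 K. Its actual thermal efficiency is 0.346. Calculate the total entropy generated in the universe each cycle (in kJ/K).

T_H = 440 °C → 440 + 273.15 = 713.15 K.
W = η·Q_H = 0.346 × 843 = 291.7 kJ, so Q_C = Q_H − W = 551.3 kJ.
The hot reservoir loses entropy Q_H/T_H = 843/713.15 = 1.182 kJ/K; the cold reservoir gains Q_C/T_C = 551.3/344.00 = 1.603 kJ/K.
ΔS_univ = −Q_H/T_H + Q_C/T_C = 0.4206 kJ/K (> 0, since η = 0.346 < η_Carnot = 0.518).

ΔS_univ ≈ 0.4206 kJ/K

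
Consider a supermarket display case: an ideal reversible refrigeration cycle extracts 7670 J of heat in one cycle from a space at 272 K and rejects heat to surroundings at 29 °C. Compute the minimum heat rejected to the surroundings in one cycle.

T_H = 29 °C → 29 + 273.15 = 302.15 K.
For a reversible cycle Q_H/Q_C = T_H/T_C, so Q_H = Q_C·T_H/T_C = 7670 × 302.15/272.00 = 8520 J.

Q_H ≈ 8520 J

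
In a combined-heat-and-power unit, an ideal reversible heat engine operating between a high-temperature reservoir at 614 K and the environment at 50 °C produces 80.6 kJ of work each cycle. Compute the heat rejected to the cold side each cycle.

T_C = 50 °C → 50 + 273.15 = 323.15 K.
Since the cycle is reversible, η = 1 − T_C/T_H = 1 − 323.15/614.00 = 0.4737.
Since Q_C/Q_H = T_C/T_H and Q_H = W/η, Q_C = W·T_C/(T_H − T_C) = 80.6 × 323.15/290.85 = 89.6 kJ.

Q_C ≈ 89.6 kJ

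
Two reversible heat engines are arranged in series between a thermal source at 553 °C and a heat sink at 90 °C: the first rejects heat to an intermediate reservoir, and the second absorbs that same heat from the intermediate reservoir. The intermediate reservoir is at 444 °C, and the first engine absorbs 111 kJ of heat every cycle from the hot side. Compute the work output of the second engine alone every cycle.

W₂ ≈ 47.56 kJ

T_H = 553 °C → 553 + 273.15 = 826.15 K.
T_C = 90 °C → 90 + 273.15 = 363.15 K.
T_m = 444 °C → 444 + 273.15 = 717.15 K.
Heat entering the second stage: Q_m = Q_H·(T_m/T_H) = 111 × 717.15/826.15 = 96.35 kJ.
Second-stage efficiency η₂ = 1 − T_C/T_m = 1 − 363.15/717.15 = 0.4936, so W₂ = η₂·Q_m = 47.56 kJ.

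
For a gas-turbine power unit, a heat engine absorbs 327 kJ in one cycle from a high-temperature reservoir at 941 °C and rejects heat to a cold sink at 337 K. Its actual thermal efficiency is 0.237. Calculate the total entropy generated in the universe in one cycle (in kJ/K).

ΔS_univ ≈ 0.471 kJ/K

T_H = 941 °C → 941 + 273.15 = 1214.15 K.
W = η·Q_H = 0.237 × 327 = 77.50 kJ, so Q_C = Q_H − W = 249.5 kJ.
The hot reservoir loses entropy Q_H/T_H = 327/1214.15 = 0.2693 kJ/K; the cold reservoir gains Q_C/T_C = 249.5/337.00 = 0.7404 kJ/K.
ΔS_univ = −Q_H/T_H + Q_C/T_C = 0.471 kJ/K (> 0, since η = 0.237 < η_Carnot = 0.722).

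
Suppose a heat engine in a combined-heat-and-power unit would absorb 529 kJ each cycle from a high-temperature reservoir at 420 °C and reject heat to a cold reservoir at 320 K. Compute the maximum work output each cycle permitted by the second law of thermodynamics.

T_H = 420 °C → 420 + 273.15 = 693.15 K.
By the Carnot theorem, η_max = 1 − T_C/T_H = 1 − 320.00/693.15 = 0.5383.
W_max = η_max · Q_H = 0.5383 × 529 = 285 kJ.

W_max ≈ 285 kJ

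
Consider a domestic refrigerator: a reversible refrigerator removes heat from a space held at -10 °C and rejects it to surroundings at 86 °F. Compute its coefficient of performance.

T_H = 86 °F → (86 − 32) × 5/9 = 30.00 °C = 303.15 K.
T_C = -10 °C → -10 + 273.15 = 263.15 K.
The reversible coefficient of performance is COP_R = T_C/(T_H − T_C) = 263.15/(303.15 − 263.15) = 6.58.

COP_R ≈ 6.58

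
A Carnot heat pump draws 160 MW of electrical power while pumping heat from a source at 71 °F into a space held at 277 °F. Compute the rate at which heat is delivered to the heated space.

T_H = 277 °F → (277 − 32) × 5/9 = 136.11 °C = 409.26 K.
T_C = 71 °F → (71 − 32) × 5/9 = 21.67 °C = 294.82 K.
The Carnot heat-pump COP is COP_HP = T_H/(T_H − T_C) = 409.26/114.44 = 3.5761.
Q_H = COP_HP · W = 3.5761 × 160 = 572 MW.

Q̇_H ≈ 572 MW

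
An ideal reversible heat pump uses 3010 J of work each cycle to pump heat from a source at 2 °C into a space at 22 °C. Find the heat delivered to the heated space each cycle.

Q_H ≈ 44400 J

T_H = 22 °C → 22 + 273.15 = 295.15 K.
T_C = 2 °C → 2 + 273.15 = 275.15 K.
For a reversible heat pump, COP_HP = T_H/(T_H − T_C) = 295.15/20.00 = 14.7575.
Q_H = COP_HP · W = 14.7575 × 3010 = 44400 J.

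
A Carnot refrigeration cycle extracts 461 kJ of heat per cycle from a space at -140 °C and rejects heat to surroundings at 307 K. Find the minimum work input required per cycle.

T_C = -140 °C → -140 + 273.15 = 133.15 K.
COP_R = T_C/(T_H − T_C) = 133.15/173.85 = 0.7659.
W = Q_C/COP_R = 461/0.7659 = 601.9 kJ.

W_in ≈ 601.9 kJ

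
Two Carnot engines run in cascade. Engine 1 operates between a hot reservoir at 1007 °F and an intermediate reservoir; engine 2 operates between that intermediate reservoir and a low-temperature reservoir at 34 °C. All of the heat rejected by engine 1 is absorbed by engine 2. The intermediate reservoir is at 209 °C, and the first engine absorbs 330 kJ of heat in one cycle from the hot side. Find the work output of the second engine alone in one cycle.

W₂ ≈ 70.87 kJ

T_H = 1007 °F → (1007 − 32) × 5/9 = 541.67 °C = 814.82 K.
T_C = 34 °C → 34 + 273.15 = 307.15 K.
T_m = 209 °C → 209 + 273.15 = 482.15 K.
Heat entering the second stage: Q_m = Q_H·(T_m/T_H) = 330 × 482.15/814.82 = 195.3 kJ.
Second-stage efficiency η₂ = 1 − T_C/T_m = 1 − 307.15/482.15 = 0.3630, so W₂ = η₂·Q_m = 70.87 kJ.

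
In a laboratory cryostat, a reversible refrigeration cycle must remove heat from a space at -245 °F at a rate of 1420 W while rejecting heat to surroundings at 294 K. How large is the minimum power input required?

T_C = -245 °F → (-245 − 32) × 5/9 = -153.89 °C = 119.26 K.
The reversible coefficient of performance is COP_R = T_C/(T_H − T_C) = 119.26/174.74 = 0.6825.
W = Q_C/COP_R = 1420/0.6825 = 2080 W.

Ẇ_in ≈ 2080 W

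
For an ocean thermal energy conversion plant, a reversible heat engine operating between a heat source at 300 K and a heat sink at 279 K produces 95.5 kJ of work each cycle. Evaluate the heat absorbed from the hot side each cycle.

The Carnot efficiency is η = 1 − T_C/T_H = 1 − 279.00/300.00 = 0.0700.
Q_H = W/η = 95.5/0.0700 = 1360 kJ.

Q_H ≈ 1360 kJ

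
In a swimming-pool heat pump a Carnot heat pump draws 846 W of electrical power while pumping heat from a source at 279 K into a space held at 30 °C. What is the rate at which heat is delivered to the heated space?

Q̇_H ≈ 10600 W

T_H = 30 °C → 30 + 273.15 = 303.15 K.
For a reversible heat pump, COP_HP = T_H/(T_H − T_C) = 303.15/24.15 = 12.5528.
Q_H = COP_HP · W = 12.5528 × 846 = 10600 W.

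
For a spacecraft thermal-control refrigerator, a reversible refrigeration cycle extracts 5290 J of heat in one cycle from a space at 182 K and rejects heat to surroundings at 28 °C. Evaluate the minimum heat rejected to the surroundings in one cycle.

Q_H ≈ 8750 J

T_H = 28 °C → 28 + 273.15 = 301.15 K.
For a reversible cycle Q_H/Q_C = T_H/T_C, so Q_H = Q_C·T_H/T_C = 5290 × 301.15/182.00 = 8750 J.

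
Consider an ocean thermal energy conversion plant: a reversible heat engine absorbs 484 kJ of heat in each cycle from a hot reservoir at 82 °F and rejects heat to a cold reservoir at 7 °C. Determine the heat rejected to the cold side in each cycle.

T_H = 82 °F → (82 − 32) × 5/9 = 27.78 °C = 300.93 K.
T_C = 7 °C → 7 + 273.15 = 280.15 K.
Since the cycle is reversible, η = 1 − T_C/T_H = 1 − 280.15/300.93 = 0.0690.
For a reversible cycle Q_C/Q_H = T_C/T_H, so Q_C = 484 × 280.15/300.93 = 451 kJ.

Q_C ≈ 451 kJ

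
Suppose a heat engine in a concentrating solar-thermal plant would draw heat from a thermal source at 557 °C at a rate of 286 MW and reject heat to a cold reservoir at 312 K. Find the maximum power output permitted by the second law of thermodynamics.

Ẇ_max ≈ 179 MW

T_H = 557 °C → 557 + 273.15 = 830.15 K.
No engine can exceed the Carnot limit: η_max = 1 − T_C/T_H = 1 − 312.00/830.15 = 0.6242.
W_max = η_max · Q_H = 0.6242 × 286 = 179 MW.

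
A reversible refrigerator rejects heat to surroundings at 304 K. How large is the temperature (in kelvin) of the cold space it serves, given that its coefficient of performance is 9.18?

T_C ≈ 274 K

COP_R = T_C/(T_H − T_C) ⇒ T_C = T_H·COP_R/(1 + COP_R) = 304.00 × 9.18/(1 + 9.18) = 274 K.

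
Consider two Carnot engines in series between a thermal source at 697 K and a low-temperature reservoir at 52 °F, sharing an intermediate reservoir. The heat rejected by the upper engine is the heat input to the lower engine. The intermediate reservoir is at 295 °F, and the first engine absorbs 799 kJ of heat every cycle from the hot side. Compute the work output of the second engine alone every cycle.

W₂ ≈ 155 kJ

T_C = 52 °F → (52 − 32) × 5/9 = 11.11 °C = 284.26 K.
T_m = 295 °F → (295 − 32) × 5/9 = 146.11 °C = 419.26 K.
Heat entering the second stage: Q_m = Q_H·(T_m/T_H) = 799 × 419.26/697.00 = 481 kJ.
Second-stage efficiency η₂ = 1 − T_C/T_m = 1 − 284.26/419.26 = 0.3220, so W₂ = η₂·Q_m = 155 kJ.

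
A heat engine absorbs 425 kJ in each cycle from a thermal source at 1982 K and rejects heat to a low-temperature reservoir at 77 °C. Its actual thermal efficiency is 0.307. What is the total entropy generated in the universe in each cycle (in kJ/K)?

ΔS_univ ≈ 0.627 kJ/K

T_C = 77 °C → 77 + 273.15 = 350.15 K.
W = η·Q_H = 0.307 × 425 = 130.5 kJ, so Q_C = Q_H − W = 294.5 kJ.
The hot reservoir loses entropy Q_H/T_H = 425/1982.00 = 0.2144 kJ/K; the cold reservoir gains Q_C/T_C = 294.5/350.15 = 0.8411 kJ/K.
ΔS_univ = −Q_H/T_H + Q_C/T_C = 0.627 kJ/K (> 0, since η = 0.307 < η_Carnot = 0.823).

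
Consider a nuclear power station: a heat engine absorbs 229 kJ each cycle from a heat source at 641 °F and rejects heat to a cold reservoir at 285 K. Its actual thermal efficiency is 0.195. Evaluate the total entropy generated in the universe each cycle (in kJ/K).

T_H = 641 °F → (641 − 32) × 5/9 = 338.33 °C = 611.48 K.
W = η·Q_H = 0.195 × 229 = 44.66 kJ, so Q_C = Q_H − W = 184.3 kJ.
The hot reservoir loses entropy Q_H/T_H = 229/611.48 = 0.3745 kJ/K; the cold reservoir gains Q_C/T_C = 184.3/285.00 = 0.6468 kJ/K.
ΔS_univ = −Q_H/T_H + Q_C/T_C = 0.2723 kJ/K (> 0, since η = 0.195 < η_Carnot = 0.534).

ΔS_univ ≈ 0.2723 kJ/K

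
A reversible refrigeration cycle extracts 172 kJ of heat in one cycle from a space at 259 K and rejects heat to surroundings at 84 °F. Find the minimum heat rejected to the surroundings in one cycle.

T_H = 84 °F → (84 − 32) × 5/9 = 28.89 °C = 302.04 K.
For a reversible cycle Q_H/Q_C = T_H/T_C, so Q_H = Q_C·T_H/T_C = 172 × 302.04/259.00 = 201 kJ.

Q_H ≈ 201 kJ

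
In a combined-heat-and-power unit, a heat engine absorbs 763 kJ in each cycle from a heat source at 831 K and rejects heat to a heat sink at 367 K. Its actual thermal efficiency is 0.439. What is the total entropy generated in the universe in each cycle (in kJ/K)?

W = η·Q_H = 0.439 × 763 = 335.0 kJ, so Q_C = Q_H − W = 428.0 kJ.
Reservoir entropy changes: ΔS_H = −Q_H/T_H = −763/831.00 = -0.9182 kJ/K and ΔS_C = +Q_C/T_C = 428.0/367.00 = 1.166 kJ/K.
ΔS_univ = −Q_H/T_H + Q_C/T_C = 0.2482 kJ/K (> 0, since η = 0.439 < η_Carnot = 0.558).

ΔS_univ ≈ 0.2482 kJ/K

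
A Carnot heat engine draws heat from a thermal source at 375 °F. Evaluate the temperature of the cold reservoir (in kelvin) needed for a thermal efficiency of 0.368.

T_H = 375 °F → (375 − 32) × 5/9 = 190.56 °C = 463.71 K.
From η = 1 − T_C/T_H, T_C = T_H·(1 − η) = 463.71 × (1 − 0.368) = 293 K.

T_C ≈ 293 K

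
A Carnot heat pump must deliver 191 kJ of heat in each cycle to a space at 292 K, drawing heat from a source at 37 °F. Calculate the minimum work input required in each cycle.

W_in ≈ 10.51 kJ

T_C = 37 °F → (37 − 32) × 5/9 = 2.78 °C = 275.93 K.
COP_HP = T_H/(T_H − T_C) = 292.00/16.07 = 18.1680.
W = Q_H/COP_HP = 191/18.1680 = 10.51 kJ.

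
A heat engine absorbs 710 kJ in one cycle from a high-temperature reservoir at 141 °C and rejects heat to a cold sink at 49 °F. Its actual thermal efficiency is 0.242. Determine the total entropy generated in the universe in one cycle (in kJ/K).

ΔS_univ ≈ 0.190 kJ/K

T_H = 141 °C → 141 + 273.15 = 414.15 K.
T_C = 49 °F → (49 − 32) × 5/9 = 9.44 °C = 282.59 K.
W = η·Q_H = 0.242 × 710 = 171.8 kJ, so Q_C = Q_H − W = 538.2 kJ.
Entropy balance on the reservoirs: −Q_H/T_H = -1.714 kJ/K, +Q_C/T_C = 1.904 kJ/K.
ΔS_univ = −Q_H/T_H + Q_C/T_C = 0.190 kJ/K (> 0, since η = 0.242 < η_Carnot = 0.318).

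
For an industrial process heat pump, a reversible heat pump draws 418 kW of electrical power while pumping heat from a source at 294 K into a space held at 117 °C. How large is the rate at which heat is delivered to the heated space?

T_H = 117 °C → 117 + 273.15 = 390.15 K.
For a reversible heat pump, COP_HP = T_H/(T_H − T_C) = 390.15/96.15 = 4.0577.
Q_H = COP_HP · W = 4.0577 × 418 = 1700 kW.

Q̇_H ≈ 1700 kW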